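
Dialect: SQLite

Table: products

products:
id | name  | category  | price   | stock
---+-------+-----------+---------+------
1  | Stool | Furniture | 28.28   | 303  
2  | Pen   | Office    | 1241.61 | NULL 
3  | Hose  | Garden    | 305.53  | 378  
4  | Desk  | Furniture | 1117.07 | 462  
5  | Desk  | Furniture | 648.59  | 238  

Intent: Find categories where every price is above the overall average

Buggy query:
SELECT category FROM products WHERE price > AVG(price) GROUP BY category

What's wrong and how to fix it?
Bug: WHERE evaluates per row before aggregation, so AVG() is unavailable

Fix: Use a subquery for AVG and a HAVING MIN(...) filter so the condition holds for every row in the group

Corrected query:
SELECT category FROM products GROUP BY category HAVING MIN(price) > (SELECT AVG(price) FROM products)

Result:
category
--------
Office  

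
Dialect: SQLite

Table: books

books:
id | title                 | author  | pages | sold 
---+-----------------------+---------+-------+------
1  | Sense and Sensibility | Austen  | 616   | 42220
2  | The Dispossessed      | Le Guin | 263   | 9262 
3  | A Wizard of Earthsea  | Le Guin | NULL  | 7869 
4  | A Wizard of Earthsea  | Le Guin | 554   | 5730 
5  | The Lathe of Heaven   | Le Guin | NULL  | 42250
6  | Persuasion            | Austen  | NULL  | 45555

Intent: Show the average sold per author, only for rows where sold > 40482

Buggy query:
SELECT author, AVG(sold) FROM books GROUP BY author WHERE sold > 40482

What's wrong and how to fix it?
Bug: WHERE cannot follow GROUP BY

Fix: Move the WHERE clause before GROUP BY

Corrected query:
SELECT author, AVG(sold) FROM books WHERE sold > 40482 GROUP BY author

Result:
author  | AVG(sold)
--------+----------
Austen  | 43887.5  
Le Guin | 42250    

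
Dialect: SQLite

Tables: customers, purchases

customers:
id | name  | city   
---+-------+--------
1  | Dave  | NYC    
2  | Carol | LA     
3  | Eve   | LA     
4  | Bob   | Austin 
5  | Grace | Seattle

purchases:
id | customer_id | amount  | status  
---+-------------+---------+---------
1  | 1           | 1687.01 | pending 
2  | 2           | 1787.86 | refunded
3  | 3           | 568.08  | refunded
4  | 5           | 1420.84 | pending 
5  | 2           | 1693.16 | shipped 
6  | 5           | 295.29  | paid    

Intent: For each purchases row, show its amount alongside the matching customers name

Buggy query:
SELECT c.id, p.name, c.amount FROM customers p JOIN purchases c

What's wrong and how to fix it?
Bug: Missing join condition: each purchases row is matched to all customers rows instead of just its own

Fix: Add ON c.customer_id = p.id to the JOIN

Corrected query:
SELECT c.id, p.name, c.amount FROM customers p JOIN purchases c ON c.customer_id = p.id

Result:
id | name  | amount 
---+-------+--------
1  | Dave  | 1687.01
2  | Carol | 1787.86
3  | Eve   | 568.08 
4  | Grace | 1420.84
5  | Carol | 1693.16
6  | Grace | 295.29 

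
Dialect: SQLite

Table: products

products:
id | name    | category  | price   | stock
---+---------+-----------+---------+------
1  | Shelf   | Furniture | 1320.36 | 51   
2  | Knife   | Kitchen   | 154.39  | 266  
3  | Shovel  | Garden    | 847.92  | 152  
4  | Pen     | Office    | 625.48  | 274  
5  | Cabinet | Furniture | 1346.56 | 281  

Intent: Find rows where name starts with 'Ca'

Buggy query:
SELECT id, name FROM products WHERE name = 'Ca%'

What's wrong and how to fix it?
Bug: '=' compares the literal string including the % character; pattern matching needs LIKE

Fix: Use LIKE for wildcard pattern matching

Corrected query:
SELECT id, name FROM products WHERE name LIKE 'Ca%'

Result:
id | name   
---+--------
5  | Cabinet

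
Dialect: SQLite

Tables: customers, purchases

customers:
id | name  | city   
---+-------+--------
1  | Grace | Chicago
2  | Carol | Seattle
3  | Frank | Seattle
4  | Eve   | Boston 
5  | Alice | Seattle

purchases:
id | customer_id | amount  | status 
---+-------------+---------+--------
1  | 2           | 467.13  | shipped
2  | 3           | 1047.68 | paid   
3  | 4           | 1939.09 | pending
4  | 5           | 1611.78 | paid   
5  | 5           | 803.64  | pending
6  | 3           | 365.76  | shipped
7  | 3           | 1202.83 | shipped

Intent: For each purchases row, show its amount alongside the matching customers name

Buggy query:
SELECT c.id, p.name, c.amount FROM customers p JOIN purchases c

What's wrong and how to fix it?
Bug: Missing join condition: each purchases row is matched to all customers rows instead of just its own

Fix: Specify the join condition linking the foreign key to the parent id

Corrected query:
SELECT c.id, p.name, c.amount FROM customers p JOIN purchases c ON c.customer_id = p.id

Result:
id | name  | amount 
---+-------+--------
1  | Carol | 467.13 
2  | Frank | 1047.68
3  | Eve   | 1939.09
4  | Alice | 1611.78
5  | Alice | 803.64 
6  | Frank | 365.76 
7  | Frank | 1202.83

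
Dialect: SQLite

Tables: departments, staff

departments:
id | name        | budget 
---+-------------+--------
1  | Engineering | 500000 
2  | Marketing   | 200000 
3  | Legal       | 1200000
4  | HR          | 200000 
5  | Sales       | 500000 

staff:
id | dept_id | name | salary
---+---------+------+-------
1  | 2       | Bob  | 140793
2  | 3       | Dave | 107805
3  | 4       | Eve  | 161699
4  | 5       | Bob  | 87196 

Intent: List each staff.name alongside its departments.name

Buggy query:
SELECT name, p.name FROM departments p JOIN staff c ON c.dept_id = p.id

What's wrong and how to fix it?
Bug: Both tables have a 'name' column; the unqualified reference is ambiguous

Fix: Qualify the column with its table alias (c.name)

Corrected query:
SELECT c.name, p.name FROM departments p JOIN staff c ON c.dept_id = p.id

Result:
name | name     
-----+----------
Bob  | Marketing
Dave | Legal    
Eve  | HR       
Bob  | Sales    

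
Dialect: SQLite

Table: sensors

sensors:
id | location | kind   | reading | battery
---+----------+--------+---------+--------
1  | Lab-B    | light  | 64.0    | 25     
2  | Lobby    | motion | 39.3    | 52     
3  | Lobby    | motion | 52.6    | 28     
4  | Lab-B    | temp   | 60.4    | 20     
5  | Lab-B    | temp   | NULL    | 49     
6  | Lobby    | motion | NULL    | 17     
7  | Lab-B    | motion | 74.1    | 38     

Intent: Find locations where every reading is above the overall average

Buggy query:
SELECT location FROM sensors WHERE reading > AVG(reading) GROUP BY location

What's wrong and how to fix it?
Bug: WHERE evaluates per row before aggregation, so AVG() is unavailable

Fix: Compute the overall average in a scalar subquery and compare each group's MIN against it in HAVING

Corrected query:
SELECT location FROM sensors GROUP BY location HAVING MIN(reading) > (SELECT AVG(reading) FROM sensors)

Result:
location
--------
Lab-B   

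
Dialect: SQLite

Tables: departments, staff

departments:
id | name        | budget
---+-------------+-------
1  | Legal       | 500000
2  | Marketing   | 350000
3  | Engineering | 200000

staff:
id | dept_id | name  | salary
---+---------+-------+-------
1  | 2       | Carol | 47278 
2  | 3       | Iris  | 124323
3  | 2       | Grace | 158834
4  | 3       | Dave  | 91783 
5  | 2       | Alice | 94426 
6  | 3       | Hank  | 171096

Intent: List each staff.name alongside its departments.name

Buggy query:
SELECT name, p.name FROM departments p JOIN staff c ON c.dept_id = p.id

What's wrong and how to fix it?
Bug: 'name' exists in both joined tables, so the database can't tell which one is meant

Fix: Prefix ambiguous columns with the table alias

Corrected query:
SELECT c.name, p.name FROM departments p JOIN staff c ON c.dept_id = p.id

Result:
name  | name       
------+------------
Carol | Marketing  
Iris  | Engineering
Grace | Marketing  
Dave  | Engineering
Alice | Marketing  
Hank  | Engineering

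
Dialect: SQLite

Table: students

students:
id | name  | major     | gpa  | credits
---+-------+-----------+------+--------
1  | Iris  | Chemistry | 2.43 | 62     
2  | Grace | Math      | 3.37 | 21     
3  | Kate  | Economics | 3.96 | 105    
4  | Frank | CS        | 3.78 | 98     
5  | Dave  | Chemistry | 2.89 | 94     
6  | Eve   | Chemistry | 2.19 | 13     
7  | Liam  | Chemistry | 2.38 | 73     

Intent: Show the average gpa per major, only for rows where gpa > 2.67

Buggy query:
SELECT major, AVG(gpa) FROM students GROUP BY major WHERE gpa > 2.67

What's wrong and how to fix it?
Bug: WHERE cannot follow GROUP BY

Fix: Move the WHERE clause before GROUP BY

Corrected query:
SELECT major, AVG(gpa) FROM students WHERE gpa > 2.67 GROUP BY major

Result:
major     | AVG(gpa)
----------+---------
CS        | 3.78    
Chemistry | 2.89    
Economics | 3.96    
Math      | 3.37    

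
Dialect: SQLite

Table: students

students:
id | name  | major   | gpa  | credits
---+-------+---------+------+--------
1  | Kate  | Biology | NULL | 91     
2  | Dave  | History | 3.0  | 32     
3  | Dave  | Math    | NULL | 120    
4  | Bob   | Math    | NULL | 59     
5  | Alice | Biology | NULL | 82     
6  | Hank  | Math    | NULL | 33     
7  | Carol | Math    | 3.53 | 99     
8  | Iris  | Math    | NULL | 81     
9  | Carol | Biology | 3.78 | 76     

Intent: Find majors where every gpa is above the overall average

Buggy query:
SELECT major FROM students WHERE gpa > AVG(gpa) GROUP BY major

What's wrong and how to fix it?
Bug: AVG() is an aggregate; it can't sit directly in WHERE

Fix: Use a subquery for AVG and a HAVING MIN(...) filter so the condition holds for every row in the group

Corrected query:
SELECT major FROM students GROUP BY major HAVING MIN(gpa) > (SELECT AVG(gpa) FROM students)

Result:
major  
-------
Biology
Math   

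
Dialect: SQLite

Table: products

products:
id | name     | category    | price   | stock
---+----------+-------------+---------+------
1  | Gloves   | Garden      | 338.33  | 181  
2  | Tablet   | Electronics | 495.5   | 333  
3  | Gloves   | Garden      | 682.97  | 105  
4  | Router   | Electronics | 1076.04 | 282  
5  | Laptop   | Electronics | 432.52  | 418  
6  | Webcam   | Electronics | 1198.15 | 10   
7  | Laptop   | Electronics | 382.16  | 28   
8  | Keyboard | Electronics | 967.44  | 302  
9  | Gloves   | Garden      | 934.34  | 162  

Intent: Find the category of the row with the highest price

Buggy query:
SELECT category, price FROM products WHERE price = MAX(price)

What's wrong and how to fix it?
Bug: MAX(price) is an aggregate and cannot be used directly in WHERE

Fix: Wrap MAX in a scalar subquery so WHERE compares against a single value

Corrected query:
SELECT category, price FROM products WHERE price = (SELECT MAX(price) FROM products)

Result:
category    | price  
------------+--------
Electronics | 1198.15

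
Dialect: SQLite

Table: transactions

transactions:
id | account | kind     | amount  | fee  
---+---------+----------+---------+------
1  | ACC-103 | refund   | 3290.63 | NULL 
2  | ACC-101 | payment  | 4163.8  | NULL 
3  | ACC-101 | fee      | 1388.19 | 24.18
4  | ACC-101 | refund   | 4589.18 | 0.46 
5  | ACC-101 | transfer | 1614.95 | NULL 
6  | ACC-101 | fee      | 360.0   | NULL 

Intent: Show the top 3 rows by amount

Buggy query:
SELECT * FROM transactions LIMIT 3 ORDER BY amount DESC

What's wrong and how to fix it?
Bug: LIMIT must come after ORDER BY

Fix: Sort with ORDER BY, then apply LIMIT

Corrected query:
SELECT * FROM transactions ORDER BY amount DESC LIMIT 3

Result:
id | account | kind    | amount  | fee 
---+---------+---------+---------+-----
4  | ACC-101 | refund  | 4589.18 | 0.46
2  | ACC-101 | payment | 4163.8  | NULL
1  | ACC-103 | refund  | 3290.63 | NULL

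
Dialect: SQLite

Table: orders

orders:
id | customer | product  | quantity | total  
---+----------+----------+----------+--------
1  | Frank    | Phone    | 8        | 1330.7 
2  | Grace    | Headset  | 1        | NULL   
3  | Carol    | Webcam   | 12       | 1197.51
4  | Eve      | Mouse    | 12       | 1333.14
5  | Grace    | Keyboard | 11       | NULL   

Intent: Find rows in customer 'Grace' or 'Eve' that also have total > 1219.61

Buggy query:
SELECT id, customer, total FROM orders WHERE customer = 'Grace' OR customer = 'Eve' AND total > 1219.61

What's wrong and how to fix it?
Bug: Without parentheses, AND is evaluated before OR, so the total filter only applies to the 'Eve' branch

Fix: Group the OR with parentheses (or use IN), then AND the threshold

Corrected query:
SELECT id, customer, total FROM orders WHERE (customer = 'Grace' OR customer = 'Eve') AND total > 1219.61

Result:
id | customer | total  
---+----------+--------
4  | Eve      | 1333.14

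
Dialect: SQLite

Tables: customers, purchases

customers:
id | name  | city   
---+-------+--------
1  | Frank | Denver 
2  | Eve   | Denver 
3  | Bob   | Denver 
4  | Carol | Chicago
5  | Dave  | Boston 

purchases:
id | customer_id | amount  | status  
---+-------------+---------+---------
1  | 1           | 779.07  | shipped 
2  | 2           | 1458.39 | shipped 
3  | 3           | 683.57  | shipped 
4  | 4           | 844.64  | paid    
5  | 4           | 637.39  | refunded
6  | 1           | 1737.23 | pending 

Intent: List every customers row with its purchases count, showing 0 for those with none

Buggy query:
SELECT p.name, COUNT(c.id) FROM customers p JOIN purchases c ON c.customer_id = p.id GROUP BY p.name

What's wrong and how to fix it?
Bug: An inner join excludes parents with zero children

Fix: Switch to LEFT JOIN to retain unmatched parent rows

Corrected query:
SELECT p.name, COUNT(c.id) FROM customers p LEFT JOIN purchases c ON c.customer_id = p.id GROUP BY p.name

Result:
name  | COUNT(c.id)
------+------------
Bob   | 1          
Carol | 2          
Dave  | 0          
Eve   | 1          
Frank | 2          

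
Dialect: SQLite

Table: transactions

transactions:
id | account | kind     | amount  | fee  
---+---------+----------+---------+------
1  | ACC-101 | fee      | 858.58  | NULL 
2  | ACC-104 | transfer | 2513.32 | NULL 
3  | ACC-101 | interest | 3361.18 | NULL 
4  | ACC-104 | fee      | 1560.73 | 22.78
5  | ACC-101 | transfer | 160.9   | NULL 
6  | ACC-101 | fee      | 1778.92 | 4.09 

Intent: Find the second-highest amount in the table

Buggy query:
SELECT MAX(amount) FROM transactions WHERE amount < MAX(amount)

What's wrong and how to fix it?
Bug: The inner MAX is an aggregate inside WHERE, which is not allowed

Fix: Compute the overall MAX in a subquery, then take MAX of rows below it

Corrected query:
SELECT MAX(amount) FROM transactions WHERE amount < (SELECT MAX(amount) FROM transactions)

Result:
MAX(amount)
-----------
2513.32    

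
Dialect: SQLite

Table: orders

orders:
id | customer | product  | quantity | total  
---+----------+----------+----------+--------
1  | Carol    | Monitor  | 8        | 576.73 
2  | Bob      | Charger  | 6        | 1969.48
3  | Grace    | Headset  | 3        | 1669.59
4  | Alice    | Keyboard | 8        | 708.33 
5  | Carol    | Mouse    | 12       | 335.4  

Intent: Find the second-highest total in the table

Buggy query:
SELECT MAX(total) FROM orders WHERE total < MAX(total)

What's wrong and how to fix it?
Bug: MAX(total) on the right of the comparison is an aggregate-in-WHERE error

Fix: Put the inner MAX in a scalar subquery

Corrected query:
SELECT MAX(total) FROM orders WHERE total < (SELECT MAX(total) FROM orders)

Result:
MAX(total)
----------
1669.59   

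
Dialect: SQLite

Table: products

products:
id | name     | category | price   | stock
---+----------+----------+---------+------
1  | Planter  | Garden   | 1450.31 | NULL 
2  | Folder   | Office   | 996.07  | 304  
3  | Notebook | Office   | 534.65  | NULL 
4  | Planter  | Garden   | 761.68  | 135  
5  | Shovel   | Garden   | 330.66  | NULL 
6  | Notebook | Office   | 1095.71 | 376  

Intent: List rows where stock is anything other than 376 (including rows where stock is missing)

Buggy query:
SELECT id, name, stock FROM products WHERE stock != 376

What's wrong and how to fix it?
Bug: Inequality against NULL is unknown, not true; rows with NULL are dropped

Fix: Add an explicit OR stock IS NULL to include the missing-value rows

Corrected query:
SELECT id, name, stock FROM products WHERE stock != 376 OR stock IS NULL

Result:
id | name     | stock
---+----------+------
1  | Planter  | NULL 
2  | Folder   | 304  
3  | Notebook | NULL 
4  | Planter  | 135  
5  | Shovel   | NULL 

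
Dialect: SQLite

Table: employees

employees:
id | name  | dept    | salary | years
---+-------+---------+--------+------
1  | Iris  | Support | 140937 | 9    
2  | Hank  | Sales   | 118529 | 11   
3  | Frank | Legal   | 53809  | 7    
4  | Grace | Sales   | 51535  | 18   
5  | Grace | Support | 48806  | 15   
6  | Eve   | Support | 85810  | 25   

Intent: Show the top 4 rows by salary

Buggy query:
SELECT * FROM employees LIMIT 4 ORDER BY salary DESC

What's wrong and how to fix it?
Bug: ORDER BY cannot follow LIMIT; LIMIT is the final clause

Fix: Swap the clauses: ORDER BY first, then LIMIT

Corrected query:
SELECT * FROM employees ORDER BY salary DESC LIMIT 4

Result:
id | name  | dept    | salary | years
---+-------+---------+--------+------
1  | Iris  | Support | 140937 | 9    
2  | Hank  | Sales   | 118529 | 11   
6  | Eve   | Support | 85810  | 25   
3  | Frank | Legal   | 53809  | 7    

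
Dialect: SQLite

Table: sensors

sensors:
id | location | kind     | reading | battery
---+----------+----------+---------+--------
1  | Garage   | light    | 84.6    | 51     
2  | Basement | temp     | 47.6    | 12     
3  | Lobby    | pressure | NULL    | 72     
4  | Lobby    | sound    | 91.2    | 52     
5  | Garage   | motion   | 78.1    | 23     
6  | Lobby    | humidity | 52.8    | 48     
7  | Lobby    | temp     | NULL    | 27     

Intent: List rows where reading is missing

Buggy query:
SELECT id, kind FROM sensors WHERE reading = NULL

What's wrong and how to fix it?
Bug: '= NULL' is always unknown in SQL three-valued logic, so no rows match

Fix: Use IS NULL to test for NULL

Corrected query:
SELECT id, kind FROM sensors WHERE reading IS NULL

Result:
id | kind    
---+---------
3  | pressure
7  | temp    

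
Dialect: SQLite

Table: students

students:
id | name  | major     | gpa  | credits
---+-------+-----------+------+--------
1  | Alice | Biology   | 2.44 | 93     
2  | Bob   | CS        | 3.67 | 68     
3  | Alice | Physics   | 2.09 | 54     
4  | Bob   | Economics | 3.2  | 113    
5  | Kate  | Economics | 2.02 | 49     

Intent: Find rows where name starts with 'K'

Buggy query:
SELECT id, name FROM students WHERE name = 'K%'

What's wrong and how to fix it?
Bug: Wildcards only work with LIKE; '=' treats '%' as a literal character

Fix: Use LIKE for wildcard pattern matching

Corrected query:
SELECT id, name FROM students WHERE name LIKE 'K%'

Result:
id | name
---+-----
5  | Kate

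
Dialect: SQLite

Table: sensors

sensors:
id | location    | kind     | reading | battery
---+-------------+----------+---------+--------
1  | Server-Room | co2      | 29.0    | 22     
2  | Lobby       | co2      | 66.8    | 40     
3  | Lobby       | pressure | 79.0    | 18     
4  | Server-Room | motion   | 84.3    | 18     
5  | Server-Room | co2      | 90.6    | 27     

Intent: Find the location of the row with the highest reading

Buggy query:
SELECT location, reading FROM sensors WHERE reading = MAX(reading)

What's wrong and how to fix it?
Bug: MAX(reading) is an aggregate and cannot be used directly in WHERE

Fix: Wrap MAX in a scalar subquery so WHERE compares against a single value

Corrected query:
SELECT location, reading FROM sensors WHERE reading = (SELECT MAX(reading) FROM sensors)

Result:
location    | reading
------------+--------
Server-Room | 90.6   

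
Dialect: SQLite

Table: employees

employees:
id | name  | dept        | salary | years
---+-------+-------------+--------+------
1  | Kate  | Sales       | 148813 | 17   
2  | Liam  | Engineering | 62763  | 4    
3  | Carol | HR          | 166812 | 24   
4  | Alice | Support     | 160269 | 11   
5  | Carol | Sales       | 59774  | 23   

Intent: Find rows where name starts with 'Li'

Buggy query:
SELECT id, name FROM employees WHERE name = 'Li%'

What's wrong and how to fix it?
Bug: Wildcards only work with LIKE; '=' treats '%' as a literal character

Fix: Replace '=' with LIKE so 'Li%' is treated as a pattern

Corrected query:
SELECT id, name FROM employees WHERE name LIKE 'Li%'

Result:
id | name
---+-----
2  | Liam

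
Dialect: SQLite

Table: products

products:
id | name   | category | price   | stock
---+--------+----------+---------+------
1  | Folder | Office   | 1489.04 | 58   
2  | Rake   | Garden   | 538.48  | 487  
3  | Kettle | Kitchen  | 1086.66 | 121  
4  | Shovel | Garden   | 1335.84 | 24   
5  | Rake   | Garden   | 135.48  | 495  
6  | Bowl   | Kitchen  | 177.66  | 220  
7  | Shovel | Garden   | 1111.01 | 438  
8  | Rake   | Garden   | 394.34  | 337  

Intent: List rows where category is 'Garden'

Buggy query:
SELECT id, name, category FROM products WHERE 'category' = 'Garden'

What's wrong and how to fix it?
Bug: Single quotes denote string literals in SQL; the column name is being compared as a constant string

Fix: Remove the quotes around the column name (or use double quotes for an identifier)

Corrected query:
SELECT id, name, category FROM products WHERE category = 'Garden'

Result:
id | name   | category
---+--------+---------
2  | Rake   | Garden  
4  | Shovel | Garden  
5  | Rake   | Garden  
7  | Shovel | Garden  
8  | Rake   | Garden  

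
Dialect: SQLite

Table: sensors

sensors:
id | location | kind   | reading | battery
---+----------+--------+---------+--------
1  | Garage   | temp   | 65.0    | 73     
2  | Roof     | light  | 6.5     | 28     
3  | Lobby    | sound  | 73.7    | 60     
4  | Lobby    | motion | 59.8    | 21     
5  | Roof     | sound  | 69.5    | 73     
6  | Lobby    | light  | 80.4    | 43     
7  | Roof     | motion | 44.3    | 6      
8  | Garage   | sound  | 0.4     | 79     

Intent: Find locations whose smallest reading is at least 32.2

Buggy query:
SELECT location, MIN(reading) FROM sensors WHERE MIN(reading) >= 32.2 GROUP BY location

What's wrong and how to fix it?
Bug: MIN() in WHERE is a misuse of aggregate

Fix: Replace WHERE with HAVING after the GROUP BY

Corrected query:
SELECT location, MIN(reading) FROM sensors GROUP BY location HAVING MIN(reading) >= 32.2

Result:
location | MIN(reading)
---------+-------------
Lobby    | 59.8        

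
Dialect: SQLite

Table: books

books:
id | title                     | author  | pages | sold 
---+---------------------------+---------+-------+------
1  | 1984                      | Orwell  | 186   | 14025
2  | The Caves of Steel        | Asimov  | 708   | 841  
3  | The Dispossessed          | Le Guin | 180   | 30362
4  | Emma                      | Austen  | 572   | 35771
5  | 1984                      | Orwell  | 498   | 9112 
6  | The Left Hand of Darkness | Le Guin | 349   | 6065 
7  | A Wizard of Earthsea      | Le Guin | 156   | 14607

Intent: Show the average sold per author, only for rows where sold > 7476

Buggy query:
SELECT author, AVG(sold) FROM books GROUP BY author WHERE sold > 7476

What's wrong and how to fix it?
Bug: Row-level WHERE must come before GROUP BY in the clause order

Fix: Move the WHERE clause before GROUP BY

Corrected query:
SELECT author, AVG(sold) FROM books WHERE sold > 7476 GROUP BY author

Result:
author  | AVG(sold)
--------+----------
Austen  | 35771    
Le Guin | 22484.5  
Orwell  | 11568.5  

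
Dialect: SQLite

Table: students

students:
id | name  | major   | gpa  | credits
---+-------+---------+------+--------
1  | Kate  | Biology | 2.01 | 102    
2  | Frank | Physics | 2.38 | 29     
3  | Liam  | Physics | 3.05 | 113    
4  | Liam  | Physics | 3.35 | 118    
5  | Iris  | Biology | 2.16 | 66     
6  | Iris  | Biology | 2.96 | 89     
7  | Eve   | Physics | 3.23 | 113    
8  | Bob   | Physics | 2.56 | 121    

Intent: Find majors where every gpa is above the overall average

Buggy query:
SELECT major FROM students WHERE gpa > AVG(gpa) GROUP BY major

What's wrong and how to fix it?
Bug: WHERE evaluates per row before aggregation, so AVG() is unavailable

Fix: Compute the overall average in a scalar subquery and compare each group's MIN against it in HAVING

Corrected query:
SELECT major FROM students GROUP BY major HAVING MIN(gpa) > (SELECT AVG(gpa) FROM students)

Result:
(no rows)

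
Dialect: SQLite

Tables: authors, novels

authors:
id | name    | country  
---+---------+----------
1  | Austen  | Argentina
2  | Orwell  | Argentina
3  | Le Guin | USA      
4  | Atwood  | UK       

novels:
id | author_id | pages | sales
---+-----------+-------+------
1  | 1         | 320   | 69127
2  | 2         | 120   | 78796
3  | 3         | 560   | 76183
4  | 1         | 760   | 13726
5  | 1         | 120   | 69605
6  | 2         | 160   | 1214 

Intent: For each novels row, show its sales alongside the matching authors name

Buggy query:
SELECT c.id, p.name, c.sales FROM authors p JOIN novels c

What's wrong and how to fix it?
Bug: JOIN with no ON clause produces a cartesian product; every novels row pairs with every authors row

Fix: Add ON c.author_id = p.id to the JOIN

Corrected query:
SELECT c.id, p.name, c.sales FROM authors p JOIN novels c ON c.author_id = p.id

Result:
id | name    | sales
---+---------+------
1  | Austen  | 69127
2  | Orwell  | 78796
3  | Le Guin | 76183
4  | Austen  | 13726
5  | Austen  | 69605
6  | Orwell  | 1214 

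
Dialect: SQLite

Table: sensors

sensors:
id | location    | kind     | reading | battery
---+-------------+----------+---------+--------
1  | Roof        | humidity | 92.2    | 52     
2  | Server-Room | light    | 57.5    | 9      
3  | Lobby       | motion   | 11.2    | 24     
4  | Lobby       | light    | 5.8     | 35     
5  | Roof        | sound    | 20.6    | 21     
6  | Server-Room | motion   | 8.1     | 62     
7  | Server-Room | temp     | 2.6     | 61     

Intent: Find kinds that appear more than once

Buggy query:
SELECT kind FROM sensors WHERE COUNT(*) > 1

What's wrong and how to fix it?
Bug: COUNT(*) is an aggregate and cannot be used in WHERE

Fix: GROUP BY kind, then filter groups with HAVING COUNT(*) > 1

Corrected query:
SELECT kind FROM sensors GROUP BY kind HAVING COUNT(*) > 1

Result:
kind  
------
light 
motion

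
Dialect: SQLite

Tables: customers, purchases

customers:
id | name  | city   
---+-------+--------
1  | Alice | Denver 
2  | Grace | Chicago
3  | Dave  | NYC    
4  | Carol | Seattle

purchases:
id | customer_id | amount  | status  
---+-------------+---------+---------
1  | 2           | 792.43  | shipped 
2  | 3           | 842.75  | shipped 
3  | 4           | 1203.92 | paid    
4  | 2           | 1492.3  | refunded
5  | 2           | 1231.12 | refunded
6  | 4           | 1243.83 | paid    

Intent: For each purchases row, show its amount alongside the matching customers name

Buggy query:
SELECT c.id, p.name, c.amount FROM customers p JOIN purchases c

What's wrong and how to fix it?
Bug: JOIN with no ON clause produces a cartesian product; every purchases row pairs with every customers row

Fix: Add ON c.customer_id = p.id to the JOIN

Corrected query:
SELECT c.id, p.name, c.amount FROM customers p JOIN purchases c ON c.customer_id = p.id

Result:
id | name  | amount 
---+-------+--------
1  | Grace | 792.43 
2  | Dave  | 842.75 
3  | Carol | 1203.92
4  | Grace | 1492.3 
5  | Grace | 1231.12
6  | Carol | 1243.83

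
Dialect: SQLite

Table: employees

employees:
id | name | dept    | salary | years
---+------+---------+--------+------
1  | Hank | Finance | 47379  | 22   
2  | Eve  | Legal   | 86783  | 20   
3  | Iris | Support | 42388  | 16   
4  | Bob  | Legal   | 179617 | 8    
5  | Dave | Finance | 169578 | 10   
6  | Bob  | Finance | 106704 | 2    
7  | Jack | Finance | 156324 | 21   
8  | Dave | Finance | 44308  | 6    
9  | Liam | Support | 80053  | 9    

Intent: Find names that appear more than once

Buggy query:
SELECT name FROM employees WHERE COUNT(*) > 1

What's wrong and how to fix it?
Bug: COUNT(*) is an aggregate and cannot be used in WHERE

Fix: GROUP BY name, then filter groups with HAVING COUNT(*) > 1

Corrected query:
SELECT name FROM employees GROUP BY name HAVING COUNT(*) > 1

Result:
name
----
Bob 
Dave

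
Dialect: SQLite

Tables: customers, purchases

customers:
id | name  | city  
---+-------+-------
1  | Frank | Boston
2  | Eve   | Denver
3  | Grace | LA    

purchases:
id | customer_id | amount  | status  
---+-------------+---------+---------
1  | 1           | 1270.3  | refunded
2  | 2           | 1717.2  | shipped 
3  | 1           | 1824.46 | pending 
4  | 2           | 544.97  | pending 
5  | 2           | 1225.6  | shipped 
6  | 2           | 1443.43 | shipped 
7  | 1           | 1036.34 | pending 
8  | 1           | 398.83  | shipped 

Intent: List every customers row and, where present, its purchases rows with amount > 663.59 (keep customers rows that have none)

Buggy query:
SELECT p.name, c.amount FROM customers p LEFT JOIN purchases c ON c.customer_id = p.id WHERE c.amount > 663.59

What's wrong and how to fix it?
Bug: Filtering c.amount in WHERE discards the NULL rows produced by LEFT JOIN, turning it into an inner join

Fix: Move the right-table condition into the ON clause so unmatched parents are kept

Corrected query:
SELECT p.name, c.amount FROM customers p LEFT JOIN purchases c ON c.customer_id = p.id AND c.amount > 663.59

Result:
name  | amount 
------+--------
Frank | 1036.34
Frank | 1270.3 
Frank | 1824.46
Eve   | 1225.6 
Eve   | 1443.43
Eve   | 1717.2 
Grace | NULL   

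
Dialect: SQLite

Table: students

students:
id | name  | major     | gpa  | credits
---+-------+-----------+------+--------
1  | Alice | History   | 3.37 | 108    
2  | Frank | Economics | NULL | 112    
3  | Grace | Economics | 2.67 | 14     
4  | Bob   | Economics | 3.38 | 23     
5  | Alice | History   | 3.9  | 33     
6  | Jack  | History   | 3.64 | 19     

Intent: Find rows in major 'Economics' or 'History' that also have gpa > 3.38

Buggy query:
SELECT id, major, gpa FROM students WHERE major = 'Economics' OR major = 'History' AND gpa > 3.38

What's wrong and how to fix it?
Bug: Without parentheses, AND is evaluated before OR, so the gpa filter only applies to the 'History' branch

Fix: Add parentheses around the OR so the AND applies to both alternatives

Corrected query:
SELECT id, major, gpa FROM students WHERE (major = 'Economics' OR major = 'History') AND gpa > 3.38

Result:
id | major   | gpa 
---+---------+-----
5  | History | 3.9 
6  | History | 3.64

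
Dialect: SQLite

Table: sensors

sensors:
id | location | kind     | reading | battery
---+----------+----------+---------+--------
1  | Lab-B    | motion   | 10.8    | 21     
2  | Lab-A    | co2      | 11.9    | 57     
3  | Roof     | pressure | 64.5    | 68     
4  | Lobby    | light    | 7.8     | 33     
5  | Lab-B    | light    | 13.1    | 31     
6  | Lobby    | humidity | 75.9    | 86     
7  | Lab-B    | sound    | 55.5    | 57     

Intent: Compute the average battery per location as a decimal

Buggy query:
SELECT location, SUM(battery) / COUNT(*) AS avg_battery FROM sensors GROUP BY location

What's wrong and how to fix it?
Bug: SUM(battery) and COUNT(*) are both integers; the division truncates the fractional part

Fix: Cast one side to REAL so the division keeps the fractional part

Corrected query:
SELECT location, SUM(battery) * 1.0 / COUNT(*) AS avg_battery FROM sensors GROUP BY location

Result:
location | avg_battery
---------+------------
Lab-A    | 57         
Lab-B    | 36.333333  
Lobby    | 59.5       
Roof     | 68         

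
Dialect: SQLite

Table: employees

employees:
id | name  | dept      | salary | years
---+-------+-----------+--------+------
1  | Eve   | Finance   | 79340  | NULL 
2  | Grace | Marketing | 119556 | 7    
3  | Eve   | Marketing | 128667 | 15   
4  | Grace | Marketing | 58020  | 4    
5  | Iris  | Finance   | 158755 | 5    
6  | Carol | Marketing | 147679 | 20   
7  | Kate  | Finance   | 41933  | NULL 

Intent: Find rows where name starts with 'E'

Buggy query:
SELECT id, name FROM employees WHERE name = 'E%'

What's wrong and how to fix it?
Bug: Wildcards only work with LIKE; '=' treats '%' as a literal character

Fix: Use LIKE for wildcard pattern matching

Corrected query:
SELECT id, name FROM employees WHERE name LIKE 'E%'

Result:
id | name
---+-----
1  | Eve 
3  | Eve 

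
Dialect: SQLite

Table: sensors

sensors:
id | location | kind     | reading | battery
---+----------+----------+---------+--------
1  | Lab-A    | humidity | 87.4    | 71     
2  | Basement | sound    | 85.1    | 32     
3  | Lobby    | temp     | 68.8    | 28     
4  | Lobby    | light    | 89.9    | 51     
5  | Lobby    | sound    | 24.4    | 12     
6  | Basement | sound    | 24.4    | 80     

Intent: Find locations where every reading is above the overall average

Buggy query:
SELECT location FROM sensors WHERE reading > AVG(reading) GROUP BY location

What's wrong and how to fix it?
Bug: WHERE evaluates per row before aggregation, so AVG() is unavailable

Fix: Compute the overall average in a scalar subquery and compare each group's MIN against it in HAVING

Corrected query:
SELECT location FROM sensors GROUP BY location HAVING MIN(reading) > (SELECT AVG(reading) FROM sensors)

Result:
location
--------
Lab-A   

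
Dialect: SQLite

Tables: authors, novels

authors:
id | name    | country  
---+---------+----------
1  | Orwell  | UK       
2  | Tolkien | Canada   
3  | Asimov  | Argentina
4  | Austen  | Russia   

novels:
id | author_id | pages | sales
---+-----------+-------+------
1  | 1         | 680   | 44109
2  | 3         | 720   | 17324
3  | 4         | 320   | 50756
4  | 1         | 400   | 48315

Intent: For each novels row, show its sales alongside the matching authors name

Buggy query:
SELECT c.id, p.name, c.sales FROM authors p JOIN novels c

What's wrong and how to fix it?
Bug: Missing join condition: each novels row is matched to all authors rows instead of just its own

Fix: Specify the join condition linking the foreign key to the parent id

Corrected query:
SELECT c.id, p.name, c.sales FROM authors p JOIN novels c ON c.author_id = p.id

Result:
id | name   | sales
---+--------+------
1  | Orwell | 44109
2  | Asimov | 17324
3  | Austen | 50756
4  | Orwell | 48315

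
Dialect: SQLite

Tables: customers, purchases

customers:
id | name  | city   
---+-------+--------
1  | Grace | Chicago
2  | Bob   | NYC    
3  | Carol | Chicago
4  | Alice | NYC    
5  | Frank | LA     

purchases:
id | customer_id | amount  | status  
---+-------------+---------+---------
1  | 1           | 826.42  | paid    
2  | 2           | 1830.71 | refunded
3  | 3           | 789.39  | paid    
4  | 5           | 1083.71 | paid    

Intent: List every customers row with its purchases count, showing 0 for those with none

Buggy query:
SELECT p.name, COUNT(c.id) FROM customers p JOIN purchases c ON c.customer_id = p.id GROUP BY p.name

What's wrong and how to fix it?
Bug: INNER JOIN drops customers rows that have no matching purchases rows

Fix: Use LEFT JOIN so parents without children still appear (COUNT(c.id) gives 0)

Corrected query:
SELECT p.name, COUNT(c.id) FROM customers p LEFT JOIN purchases c ON c.customer_id = p.id GROUP BY p.name

Result:
name  | COUNT(c.id)
------+------------
Alice | 0          
Bob   | 1          
Carol | 1          
Frank | 1          
Grace | 1          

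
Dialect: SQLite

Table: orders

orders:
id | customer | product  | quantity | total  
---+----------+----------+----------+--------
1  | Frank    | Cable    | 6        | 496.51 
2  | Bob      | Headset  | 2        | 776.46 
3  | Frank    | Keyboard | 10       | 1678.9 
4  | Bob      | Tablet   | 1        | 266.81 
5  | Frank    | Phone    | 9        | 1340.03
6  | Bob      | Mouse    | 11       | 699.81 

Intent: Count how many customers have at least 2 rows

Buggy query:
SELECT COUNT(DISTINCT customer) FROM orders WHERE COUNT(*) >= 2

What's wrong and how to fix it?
Bug: WHERE filters individual rows, not groups, so a group-level COUNT is invalid there

Fix: Group first with HAVING COUNT(*) >= 2, then COUNT the resulting groups

Corrected query:
SELECT COUNT(*) FROM (SELECT customer FROM orders GROUP BY customer HAVING COUNT(*) >= 2)

Result:
COUNT(*)
--------
2       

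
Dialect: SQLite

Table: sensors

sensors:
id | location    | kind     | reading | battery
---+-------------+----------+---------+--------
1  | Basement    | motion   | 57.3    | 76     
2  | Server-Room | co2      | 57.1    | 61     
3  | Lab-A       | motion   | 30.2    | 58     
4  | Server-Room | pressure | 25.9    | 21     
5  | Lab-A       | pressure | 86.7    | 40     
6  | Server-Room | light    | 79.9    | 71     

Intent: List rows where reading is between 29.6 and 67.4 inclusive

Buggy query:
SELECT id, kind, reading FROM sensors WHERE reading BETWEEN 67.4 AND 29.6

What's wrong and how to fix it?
Bug: BETWEEN expects the lower bound first; with 67.4 AND 29.6 the range is empty

Fix: Swap the bounds so the smaller value comes first

Corrected query:
SELECT id, kind, reading FROM sensors WHERE reading BETWEEN 29.6 AND 67.4

Result:
id | kind   | reading
---+--------+--------
1  | motion | 57.3   
2  | co2    | 57.1   
3  | motion | 30.2   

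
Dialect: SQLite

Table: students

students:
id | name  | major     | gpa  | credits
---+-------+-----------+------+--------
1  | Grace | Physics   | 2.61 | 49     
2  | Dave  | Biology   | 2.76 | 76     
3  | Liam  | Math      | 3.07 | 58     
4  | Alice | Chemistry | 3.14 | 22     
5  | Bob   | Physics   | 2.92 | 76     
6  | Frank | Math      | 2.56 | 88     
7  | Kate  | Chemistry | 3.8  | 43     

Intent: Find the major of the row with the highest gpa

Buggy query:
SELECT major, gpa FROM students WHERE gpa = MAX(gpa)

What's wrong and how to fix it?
Bug: WHERE is evaluated per row; an aggregate over the whole table isn't defined there

Fix: Use a subquery: WHERE gpa = (SELECT MAX(gpa) FROM students)

Corrected query:
SELECT major, gpa FROM students WHERE gpa = (SELECT MAX(gpa) FROM students)

Result:
major     | gpa
----------+----
Chemistry | 3.8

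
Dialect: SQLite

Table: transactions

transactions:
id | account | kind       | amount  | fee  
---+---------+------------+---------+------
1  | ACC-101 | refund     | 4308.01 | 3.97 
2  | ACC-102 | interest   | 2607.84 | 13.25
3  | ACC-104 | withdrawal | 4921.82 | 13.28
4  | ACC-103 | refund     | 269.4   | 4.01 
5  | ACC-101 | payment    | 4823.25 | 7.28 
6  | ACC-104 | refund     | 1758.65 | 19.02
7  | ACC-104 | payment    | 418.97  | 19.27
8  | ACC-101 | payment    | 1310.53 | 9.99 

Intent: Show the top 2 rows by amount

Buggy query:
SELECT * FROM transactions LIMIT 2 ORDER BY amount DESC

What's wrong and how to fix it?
Bug: LIMIT must come after ORDER BY

Fix: Swap the clauses: ORDER BY first, then LIMIT

Corrected query:
SELECT * FROM transactions ORDER BY amount DESC LIMIT 2

Result:
id | account | kind       | amount  | fee  
---+---------+------------+---------+------
3  | ACC-104 | withdrawal | 4921.82 | 13.28
5  | ACC-101 | payment    | 4823.25 | 7.28 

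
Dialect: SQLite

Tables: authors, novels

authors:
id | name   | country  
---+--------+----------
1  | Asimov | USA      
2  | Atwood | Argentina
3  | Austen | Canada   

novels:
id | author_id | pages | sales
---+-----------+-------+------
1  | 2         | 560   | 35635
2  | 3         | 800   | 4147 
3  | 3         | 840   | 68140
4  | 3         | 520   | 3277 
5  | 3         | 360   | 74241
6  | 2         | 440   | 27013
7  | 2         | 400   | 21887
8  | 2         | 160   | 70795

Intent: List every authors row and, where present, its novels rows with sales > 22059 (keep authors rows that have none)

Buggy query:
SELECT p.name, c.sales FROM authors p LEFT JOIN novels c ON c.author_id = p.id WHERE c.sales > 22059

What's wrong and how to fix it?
Bug: Filtering c.sales in WHERE discards the NULL rows produced by LEFT JOIN, turning it into an inner join

Fix: Move the right-table condition into the ON clause so unmatched parents are kept

Corrected query:
SELECT p.name, c.sales FROM authors p LEFT JOIN novels c ON c.author_id = p.id AND c.sales > 22059

Result:
name   | sales
-------+------
Asimov | NULL 
Atwood | 27013
Atwood | 35635
Atwood | 70795
Austen | 68140
Austen | 74241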